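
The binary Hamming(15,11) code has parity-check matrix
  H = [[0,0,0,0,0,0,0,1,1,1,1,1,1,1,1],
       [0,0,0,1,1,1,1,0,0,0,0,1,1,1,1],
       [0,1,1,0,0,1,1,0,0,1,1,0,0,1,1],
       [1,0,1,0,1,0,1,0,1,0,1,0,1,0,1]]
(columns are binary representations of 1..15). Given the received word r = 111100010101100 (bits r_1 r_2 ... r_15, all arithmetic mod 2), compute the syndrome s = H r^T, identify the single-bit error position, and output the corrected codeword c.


s = (0, 1, 1, 1)^T, error position = 7, corrected codeword c = 111100110101100

Compute s = H r^T mod 2 one row at a time:
  s_1 = 1 + 0 + 1 + 0 + 1 + 1 + 0 + 0 = 4 ≡ 0 (mod 2).
  s_2 = 1 + 0 + 0 + 0 + 1 + 1 + 0 + 0 = 3 ≡ 1 (mod 2).
  s_3 = 1 + 1 + 0 + 0 + 1 + 0 + 0 + 0 = 3 ≡ 1 (mod 2).
  s_4 = 1 + 1 + 0 + 0 + 0 + 0 + 1 + 0 = 3 ≡ 1 (mod 2).
s = (0, 1, 1, 1)^T — this equals column 7 of H (binary 0111), so error is at position 7.
Correct: flip bit 7 of r = 111100010101100 to get c = 111100110101100.


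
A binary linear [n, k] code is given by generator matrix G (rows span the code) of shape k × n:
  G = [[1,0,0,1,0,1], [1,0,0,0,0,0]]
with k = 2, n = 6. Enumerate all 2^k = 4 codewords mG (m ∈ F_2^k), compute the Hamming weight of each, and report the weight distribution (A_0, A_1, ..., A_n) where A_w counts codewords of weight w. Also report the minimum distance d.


Weight distribution: A_0 = 1, A_1 = 1, A_2 = 1, A_3 = 1. Minimum distance d = 1.

Enumerate all 2^2 = 4 messages m ∈ F_2^2.
For each, compute codeword c = mG in F_2^6, then tally its weight.
  m = 00 → c = 000000, weight = 0.
  m = 10 → c = 100101, weight = 3.
  m = 01 → c = 100000, weight = 1.
  m = 11 → c = 000101, weight = 2.
Tally weights:
  weight 0: 1 codewords.
  weight 1: 1 codewords.
  weight 2: 1 codewords.
  weight 3: 1 codewords.
Minimum distance d = smallest w > 0 with A_w > 0 = 1.
Sanity: Σ A_w = 4 = 2^2 = 4 ✓.


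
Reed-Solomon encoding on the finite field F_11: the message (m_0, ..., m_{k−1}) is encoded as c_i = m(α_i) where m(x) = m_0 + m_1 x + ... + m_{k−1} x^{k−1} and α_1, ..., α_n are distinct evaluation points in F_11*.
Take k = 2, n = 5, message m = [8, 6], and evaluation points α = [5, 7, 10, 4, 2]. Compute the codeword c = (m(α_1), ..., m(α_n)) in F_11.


c = [5, 6, 2, 10, 9]

Message polynomial: m(x) = 8 + 6·x (mod 11).
For each evaluation point α_i, compute m(α_i) mod 11:
  α_1 = 5: Horner steps 6 → 5, so m(5) = 5.
  α_2 = 7: Horner steps 6 → 6, so m(7) = 6.
  α_3 = 10: Horner steps 6 → 2, so m(10) = 2.
  α_4 = 4: Horner steps 6 → 10, so m(4) = 10.
  α_5 = 2: Horner steps 6 → 9, so m(2) = 9.
Codeword c = [5, 6, 2, 10, 9] ∈ F_11^5.


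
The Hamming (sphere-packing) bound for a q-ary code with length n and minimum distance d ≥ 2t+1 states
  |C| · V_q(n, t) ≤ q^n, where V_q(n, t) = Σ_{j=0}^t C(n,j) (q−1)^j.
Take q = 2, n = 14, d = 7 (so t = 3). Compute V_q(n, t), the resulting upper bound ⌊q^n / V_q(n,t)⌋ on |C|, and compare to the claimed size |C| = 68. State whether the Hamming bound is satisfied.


V_q(n, t) = 470, q^n = 16384, Hamming bound = 34, |C| = 68 > bound (violated).

Step 1: Compute V_q(n, t) = Σ_{j=0}^3 C(n, j) (q−1)^j.
  j = 0: C(14,0)·(1)^0 = 1·1 = 1.
  j = 1: C(14,1)·(1)^1 = 14·1 = 14.
  j = 2: C(14,2)·(1)^2 = 91·1 = 91.
  j = 3: C(14,3)·(1)^3 = 364·1 = 364.
  V_q(n, t) = 1 + 14 + 91 + 364 = 470.
Step 2: q^n = 2^14 = 16384.
Step 3: Hamming bound ⌊q^n / V_q(n,t)⌋ = ⌊16384/470⌋ = 34.
Step 4: Compare |C| = 68 to 34: violated.
The claimed |C| lies above the Hamming bound, so no 2-ary code of length 14 with d ≥ 7 can have 68 codewords.


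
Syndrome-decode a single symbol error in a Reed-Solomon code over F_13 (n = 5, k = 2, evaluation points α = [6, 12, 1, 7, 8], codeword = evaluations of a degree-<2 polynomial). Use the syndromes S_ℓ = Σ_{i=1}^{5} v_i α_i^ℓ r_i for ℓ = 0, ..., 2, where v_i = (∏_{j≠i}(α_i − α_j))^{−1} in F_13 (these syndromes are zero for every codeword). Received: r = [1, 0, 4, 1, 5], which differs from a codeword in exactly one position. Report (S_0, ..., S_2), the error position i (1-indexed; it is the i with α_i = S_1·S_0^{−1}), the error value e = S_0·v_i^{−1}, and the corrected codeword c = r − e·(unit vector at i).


S = (6, 3, 8), error at position 4, error magnitude e = 11, c = [1, 0, 4, 3, 5].

Step 1: column multipliers v_i = (∏_{j≠i}(α_i − α_j))^{−1} mod 13.
  i = 1 (α = 6): (6−12)(6−1)(6−7)(6−8) = (−6)·5·(−1)·(−2) = −60 ≡ 5, so v_1 = 5^{−1} = 8 (mod 13).
  i = 2 (α = 12): (12−6)(12−1)(12−7)(12−8) = 6·11·5·4 = 1320 ≡ 7, so v_2 = 7^{−1} = 2 (mod 13).
  i = 3 (α = 1): (1−6)(1−12)(1−7)(1−8) = (−5)·(−11)·(−6)·(−7) = 2310 ≡ 9, so v_3 = 9^{−1} = 3 (mod 13).
  i = 4 (α = 7): (7−6)(7−12)(7−1)(7−8) = 1·(−5)·6·(−1) = 30 ≡ 4, so v_4 = 4^{−1} = 10 (mod 13).
  i = 5 (α = 8): (8−6)(8−12)(8−1)(8−7) = 2·(−4)·7·1 = −56 ≡ 9, so v_5 = 9^{−1} = 3 (mod 13).
  v = [8, 2, 3, 10, 3].
Step 2: syndromes of r = [1, 0, 4, 1, 5] (all sums mod 13).
  S_0 = Σ v_i r_i = 8·1 + 2·0 + 3·4 + 10·1 + 3·5 = 45 ≡ 6.
  S_1 = Σ v_i α_i r_i = 8·6·1 + 2·12·0 + 3·1·4 + 10·7·1 + 3·8·5 = 250 ≡ 3.
  α_i^2 mod 13 = [10, 1, 1, 10, 12].
  S_2 = Σ v_i α_i^2 r_i = 8·10·1 + 2·1·0 + 3·1·4 + 10·10·1 + 3·12·5 = 372 ≡ 8.
  S = (6, 3, 8) ≠ 0, so r is not a codeword (an error is present).
Step 3: locate the error. For a single error e at position i, S_ℓ = v_i·e·α_i^ℓ, so α_err = S_1/S_0.
  S_0^{−1} = 6^{−1} = 11 (mod 13), so α_err = 3·11 = 33 ≡ 7 = α_4. Error position i = 4.
  Consistency check: S_2/S_1 = 8·9 = 72 ≡ 7 = α_err ✓ (single-error assumption holds).
Step 4: error magnitude e = S_0/v_4 = S_0·∏_{j≠4}(α_4 − α_j) = 6·4 = 24 ≡ 11 (mod 13).
Step 5: correct position 4: c_4 = r_4 − e = 1 − 11 ≡ 3 (mod 13). Hence c = [1, 0, 4, 3, 5].
  Check: interpolating c through the α_i gives m(x) = 2 + 2·x (degree < 2) with m(α_i) = c_i for every i, so c is indeed a codeword.


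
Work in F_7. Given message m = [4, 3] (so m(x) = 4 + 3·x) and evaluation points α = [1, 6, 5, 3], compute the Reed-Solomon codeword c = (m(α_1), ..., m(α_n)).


c = [0, 1, 5, 6]

Message polynomial: m(x) = 4 + 3·x (mod 7).
For each evaluation point α_i, compute m(α_i) mod 7:
  α_1 = 1: Horner steps 3 → 0, so m(1) = 0.
  α_2 = 6: Horner steps 3 → 1, so m(6) = 1.
  α_3 = 5: Horner steps 3 → 5, so m(5) = 5.
  α_4 = 3: Horner steps 3 → 6, so m(3) = 6.
Codeword c = [0, 1, 5, 6] ∈ F_7^4.


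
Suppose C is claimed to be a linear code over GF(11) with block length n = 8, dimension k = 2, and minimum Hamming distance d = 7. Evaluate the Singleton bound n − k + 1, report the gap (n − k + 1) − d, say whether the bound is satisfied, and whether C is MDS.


Singleton RHS = n − k + 1 = 7, slack = 0, bound satisfied, MDS.

Singleton bound: d ≤ n − k + 1.
Here n = 8, k = 2, so n − k + 1 = 7.
Given d = 7, check d ≤ 7: YES.
Slack = (n − k + 1) − d = 0.
The code is MDS (slack = 0).
Description: the claimed parameters are [8, 2, 7]_11; such a code would be MDS (meets Singleton bound).


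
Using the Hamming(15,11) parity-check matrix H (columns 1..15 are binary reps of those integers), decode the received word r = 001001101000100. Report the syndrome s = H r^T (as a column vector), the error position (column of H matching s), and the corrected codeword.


s = (0, 1, 1, 0)^T, error position = 6, corrected codeword c = 001000101000100

Compute s = H r^T mod 2 one row at a time:
  s_1 = 0 + 1 + 0 + 0 + 0 + 1 + 0 + 0 = 2 ≡ 0 (mod 2).
  s_2 = 0 + 0 + 1 + 1 + 0 + 1 + 0 + 0 = 3 ≡ 1 (mod 2).
  s_3 = 0 + 1 + 1 + 1 + 0 + 0 + 0 + 0 = 3 ≡ 1 (mod 2).
  s_4 = 0 + 1 + 0 + 1 + 1 + 0 + 1 + 0 = 4 ≡ 0 (mod 2).
s = (0, 1, 1, 0)^T — this equals column 6 of H (binary 0110), so error is at position 6.
Correct: flip bit 6 of r = 001001101000100 to get c = 001000101000100.


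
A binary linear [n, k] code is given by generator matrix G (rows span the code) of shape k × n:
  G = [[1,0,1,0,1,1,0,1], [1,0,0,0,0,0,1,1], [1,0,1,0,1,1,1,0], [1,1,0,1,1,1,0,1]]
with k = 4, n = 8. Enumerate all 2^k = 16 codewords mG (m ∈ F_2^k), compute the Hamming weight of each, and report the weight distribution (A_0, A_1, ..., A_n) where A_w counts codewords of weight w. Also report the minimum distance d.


Weight distribution: A_0 = 1, A_1 = 1, A_2 = 1, A_3 = 2, A_4 = 3, A_5 = 5, A_6 = 3. Minimum distance d = 1.

Enumerate all 2^4 = 16 messages m ∈ F_2^4.
For each, compute codeword c = mG in F_2^8, then tally its weight.
  m = 0000 → c = 00000000, weight = 0.
  m = 1000 → c = 10101101, weight = 5.
  m = 0100 → c = 10000011, weight = 3.
  m = 1100 → c = 00101110, weight = 4.
  m = 0010 → c = 10101110, weight = 5.
  m = 1010 → c = 00000011, weight = 2.
  m = 0110 → c = 00101101, weight = 4.
  m = 1110 → c = 10000000, weight = 1.
  m = 0001 → c = 11011101, weight = 6.
  m = 1001 → c = 01110000, weight = 3.
  m = 0101 → c = 01011110, weight = 5.
  m = 1101 → c = 11110011, weight = 6.
  m = 0011 → c = 01110011, weight = 5.
  m = 1011 → c = 11011110, weight = 6.
  m = 0111 → c = 11110000, weight = 4.
  m = 1111 → c = 01011101, weight = 5.
Tally weights:
  weight 0: 1 codewords.
  weight 1: 1 codewords.
  weight 2: 1 codewords.
  weight 3: 2 codewords.
  weight 4: 3 codewords.
  weight 5: 5 codewords.
  weight 6: 3 codewords.
Minimum distance d = smallest w > 0 with A_w > 0 = 1.
Sanity: Σ A_w = 16 = 2^4 = 16 ✓.


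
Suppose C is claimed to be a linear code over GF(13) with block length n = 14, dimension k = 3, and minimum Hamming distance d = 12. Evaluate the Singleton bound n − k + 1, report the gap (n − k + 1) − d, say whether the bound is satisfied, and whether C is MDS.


Singleton RHS = n − k + 1 = 12, slack = 0, bound satisfied, MDS.

Singleton bound: d ≤ n − k + 1.
Here n = 14, k = 3, so n − k + 1 = 12.
Given d = 12, check d ≤ 12: YES.
Slack = (n − k + 1) − d = 0.
The code is MDS (slack = 0).
Description: the claimed parameters are [14, 3, 12]_13; such a code would be MDS (meets Singleton bound).


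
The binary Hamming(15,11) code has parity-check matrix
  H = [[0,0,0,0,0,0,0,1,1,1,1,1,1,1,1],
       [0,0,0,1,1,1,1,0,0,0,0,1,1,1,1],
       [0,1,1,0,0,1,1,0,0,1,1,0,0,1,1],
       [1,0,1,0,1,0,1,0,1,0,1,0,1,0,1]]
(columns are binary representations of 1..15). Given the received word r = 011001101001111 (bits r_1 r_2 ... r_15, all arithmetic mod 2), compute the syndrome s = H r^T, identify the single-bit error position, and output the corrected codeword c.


s = (1, 0, 0, 1)^T, error position = 9, corrected codeword c = 011001100001111

Compute s = H r^T mod 2 one row at a time:
  s_1 = 0 + 1 + 0 + 0 + 1 + 1 + 1 + 1 = 5 ≡ 1 (mod 2).
  s_2 = 0 + 0 + 1 + 1 + 1 + 1 + 1 + 1 = 6 ≡ 0 (mod 2).
  s_3 = 1 + 1 + 1 + 1 + 0 + 0 + 1 + 1 = 6 ≡ 0 (mod 2).
  s_4 = 0 + 1 + 0 + 1 + 1 + 0 + 1 + 1 = 5 ≡ 1 (mod 2).
s = (1, 0, 0, 1)^T — this equals column 9 of H (binary 1001), so error is at position 9.
Correct: flip bit 9 of r = 011001101001111 to get c = 011001100001111.


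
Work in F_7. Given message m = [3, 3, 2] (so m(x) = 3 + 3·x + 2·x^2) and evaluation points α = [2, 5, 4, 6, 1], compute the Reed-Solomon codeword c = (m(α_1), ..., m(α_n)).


c = [3, 5, 5, 2, 1]

Message polynomial: m(x) = 3 + 3·x + 2·x^2 (mod 7).
For each evaluation point α_i, compute m(α_i) mod 7:
  α_1 = 2: Horner steps 2 → 0 → 3, so m(2) = 3.
  α_2 = 5: Horner steps 2 → 6 → 5, so m(5) = 5.
  α_3 = 4: Horner steps 2 → 4 → 5, so m(4) = 5.
  α_4 = 6: Horner steps 2 → 1 → 2, so m(6) = 2.
  α_5 = 1: Horner steps 2 → 5 → 1, so m(1) = 1.
Codeword c = [3, 5, 5, 2, 1] ∈ F_7^5.


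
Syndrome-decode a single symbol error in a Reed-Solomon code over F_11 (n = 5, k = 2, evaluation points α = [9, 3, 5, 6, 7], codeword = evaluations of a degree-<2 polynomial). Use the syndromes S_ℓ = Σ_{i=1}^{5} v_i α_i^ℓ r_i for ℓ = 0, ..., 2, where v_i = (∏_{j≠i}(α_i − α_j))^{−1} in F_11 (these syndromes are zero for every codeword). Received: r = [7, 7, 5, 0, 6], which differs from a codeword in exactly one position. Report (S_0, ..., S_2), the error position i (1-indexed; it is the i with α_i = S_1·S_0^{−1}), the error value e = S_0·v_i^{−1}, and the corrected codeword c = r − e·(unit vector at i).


S = (3, 9, 5), error at position 2, error magnitude e = 3, c = [7, 4, 5, 0, 6].

Step 1: column multipliers v_i = (∏_{j≠i}(α_i − α_j))^{−1} mod 11.
  i = 1 (α = 9): (9−3)(9−5)(9−6)(9−7) = 6·4·3·2 = 144 ≡ 1, so v_1 = 1^{−1} = 1 (mod 11).
  i = 2 (α = 3): (3−9)(3−5)(3−6)(3−7) = (−6)·(−2)·(−3)·(−4) = 144 ≡ 1, so v_2 = 1^{−1} = 1 (mod 11).
  i = 3 (α = 5): (5−9)(5−3)(5−6)(5−7) = (−4)·2·(−1)·(−2) = −16 ≡ 6, so v_3 = 6^{−1} = 2 (mod 11).
  i = 4 (α = 6): (6−9)(6−3)(6−5)(6−7) = (−3)·3·1·(−1) = 9 ≡ 9, so v_4 = 9^{−1} = 5 (mod 11).
  i = 5 (α = 7): (7−9)(7−3)(7−5)(7−6) = (−2)·4·2·1 = −16 ≡ 6, so v_5 = 6^{−1} = 2 (mod 11).
  v = [1, 1, 2, 5, 2].
Step 2: syndromes of r = [7, 7, 5, 0, 6] (all sums mod 11).
  S_0 = Σ v_i r_i = 1·7 + 1·7 + 2·5 + 5·0 + 2·6 = 36 ≡ 3.
  S_1 = Σ v_i α_i r_i = 1·9·7 + 1·3·7 + 2·5·5 + 5·6·0 + 2·7·6 = 218 ≡ 9.
  α_i^2 mod 11 = [4, 9, 3, 3, 5].
  S_2 = Σ v_i α_i^2 r_i = 1·4·7 + 1·9·7 + 2·3·5 + 5·3·0 + 2·5·6 = 181 ≡ 5.
  S = (3, 9, 5) ≠ 0, so r is not a codeword (an error is present).
Step 3: locate the error. For a single error e at position i, S_ℓ = v_i·e·α_i^ℓ, so α_err = S_1/S_0.
  S_0^{−1} = 3^{−1} = 4 (mod 11), so α_err = 9·4 = 36 ≡ 3 = α_2. Error position i = 2.
  Consistency check: S_2/S_1 = 5·5 = 25 ≡ 3 = α_err ✓ (single-error assumption holds).
Step 4: error magnitude e = S_0/v_2 = S_0·∏_{j≠2}(α_2 − α_j) = 3·1 = 3 ≡ 3 (mod 11).
Step 5: correct position 2: c_2 = r_2 − e = 7 − 3 ≡ 4 (mod 11). Hence c = [7, 4, 5, 0, 6].
  Check: interpolating c through the α_i gives m(x) = 8 + 6·x (degree < 2) with m(α_i) = c_i for every i, so c is indeed a codeword.


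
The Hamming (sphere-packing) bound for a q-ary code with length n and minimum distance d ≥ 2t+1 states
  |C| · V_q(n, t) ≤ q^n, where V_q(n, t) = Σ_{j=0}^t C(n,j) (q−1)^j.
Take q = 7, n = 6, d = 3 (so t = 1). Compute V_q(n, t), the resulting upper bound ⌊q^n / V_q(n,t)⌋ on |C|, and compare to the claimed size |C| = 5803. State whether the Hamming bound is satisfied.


V_q(n, t) = 37, q^n = 117649, Hamming bound = 3179, |C| = 5803 > bound (violated).

Step 1: Compute V_q(n, t) = Σ_{j=0}^1 C(n, j) (q−1)^j.
  j = 0: C(6,0)·(6)^0 = 1·1 = 1.
  j = 1: C(6,1)·(6)^1 = 6·6 = 36.
  V_q(n, t) = 1 + 36 = 37.
Step 2: q^n = 7^6 = 117649.
Step 3: Hamming bound ⌊q^n / V_q(n,t)⌋ = ⌊117649/37⌋ = 3179.
Step 4: Compare |C| = 5803 to 3179: violated.
The claimed |C| lies above the Hamming bound, so no 7-ary code of length 6 with d ≥ 3 can have 5803 codewords.


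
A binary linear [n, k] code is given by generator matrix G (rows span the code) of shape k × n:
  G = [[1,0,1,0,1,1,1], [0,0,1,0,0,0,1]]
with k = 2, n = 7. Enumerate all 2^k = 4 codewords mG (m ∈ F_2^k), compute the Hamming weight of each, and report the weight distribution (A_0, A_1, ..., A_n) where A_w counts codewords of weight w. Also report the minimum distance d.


Weight distribution: A_0 = 1, A_2 = 1, A_3 = 1, A_5 = 1. Minimum distance d = 2.

Enumerate all 2^2 = 4 messages m ∈ F_2^2.
For each, compute codeword c = mG in F_2^7, then tally its weight.
  m = 00 → c = 0000000, weight = 0.
  m = 10 → c = 1010111, weight = 5.
  m = 01 → c = 0010001, weight = 2.
  m = 11 → c = 1000110, weight = 3.
Tally weights:
  weight 0: 1 codewords.
  weight 2: 1 codewords.
  weight 3: 1 codewords.
  weight 5: 1 codewords.
Minimum distance d = smallest w > 0 with A_w > 0 = 2.
Sanity: Σ A_w = 4 = 2^2 = 4 ✓.


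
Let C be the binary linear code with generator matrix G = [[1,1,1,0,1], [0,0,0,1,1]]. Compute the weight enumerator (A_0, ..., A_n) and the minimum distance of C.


Weight distribution: A_0 = 1, A_2 = 1, A_4 = 2. Minimum distance d = 2.

Enumerate all 2^2 = 4 messages m ∈ F_2^2.
For each, compute codeword c = mG in F_2^5, then tally its weight.
  m = 00 → c = 00000, weight = 0.
  m = 10 → c = 11101, weight = 4.
  m = 01 → c = 00011, weight = 2.
  m = 11 → c = 11110, weight = 4.
Tally weights:
  weight 0: 1 codewords.
  weight 2: 1 codewords.
  weight 4: 2 codewords.
Minimum distance d = smallest w > 0 with A_w > 0 = 2.
Sanity: Σ A_w = 4 = 2^2 = 4 ✓.


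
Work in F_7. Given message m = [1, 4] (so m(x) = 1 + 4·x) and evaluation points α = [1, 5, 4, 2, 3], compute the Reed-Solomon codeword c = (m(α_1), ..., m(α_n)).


c = [5, 0, 3, 2, 6]

Message polynomial: m(x) = 1 + 4·x (mod 7).
For each evaluation point α_i, compute m(α_i) mod 7:
  α_1 = 1: Horner steps 4 → 5, so m(1) = 5.
  α_2 = 5: Horner steps 4 → 0, so m(5) = 0.
  α_3 = 4: Horner steps 4 → 3, so m(4) = 3.
  α_4 = 2: Horner steps 4 → 2, so m(2) = 2.
  α_5 = 3: Horner steps 4 → 6, so m(3) = 6.
Codeword c = [5, 0, 3, 2, 6] ∈ F_7^5.


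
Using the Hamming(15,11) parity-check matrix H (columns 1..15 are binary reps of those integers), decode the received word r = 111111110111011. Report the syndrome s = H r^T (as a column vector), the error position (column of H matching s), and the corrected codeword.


s = (0, 1, 0, 0)^T, error position = 4, corrected codeword c = 111011110111011

Compute s = H r^T mod 2 one row at a time:
  s_1 = 1 + 0 + 1 + 1 + 1 + 0 + 1 + 1 = 6 ≡ 0 (mod 2).
  s_2 = 1 + 1 + 1 + 1 + 1 + 0 + 1 + 1 = 7 ≡ 1 (mod 2).
  s_3 = 1 + 1 + 1 + 1 + 1 + 1 + 1 + 1 = 8 ≡ 0 (mod 2).
  s_4 = 1 + 1 + 1 + 1 + 0 + 1 + 0 + 1 = 6 ≡ 0 (mod 2).
s = (0, 1, 0, 0)^T — this equals column 4 of H (binary 0100), so error is at position 4.
Correct: flip bit 4 of r = 111111110111011 to get c = 111011110111011.


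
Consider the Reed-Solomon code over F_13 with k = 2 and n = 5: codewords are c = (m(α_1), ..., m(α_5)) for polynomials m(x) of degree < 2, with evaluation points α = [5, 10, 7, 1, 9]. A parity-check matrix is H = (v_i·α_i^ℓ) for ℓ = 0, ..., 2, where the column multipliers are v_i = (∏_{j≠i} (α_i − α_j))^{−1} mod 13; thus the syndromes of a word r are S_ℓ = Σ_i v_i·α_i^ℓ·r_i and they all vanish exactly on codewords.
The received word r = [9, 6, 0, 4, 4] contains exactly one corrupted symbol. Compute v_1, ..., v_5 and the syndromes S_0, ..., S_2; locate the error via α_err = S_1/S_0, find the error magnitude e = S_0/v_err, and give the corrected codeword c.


S = (10, 10, 10), error at position 4, error magnitude e = 3, c = [9, 6, 0, 1, 4].

Step 1: column multipliers v_i = (∏_{j≠i}(α_i − α_j))^{−1} mod 13.
  i = 1 (α = 5): (5−10)(5−7)(5−1)(5−9) = (−5)·(−2)·4·(−4) = −160 ≡ 9, so v_1 = 9^{−1} = 3 (mod 13).
  i = 2 (α = 10): (10−5)(10−7)(10−1)(10−9) = 5·3·9·1 = 135 ≡ 5, so v_2 = 5^{−1} = 8 (mod 13).
  i = 3 (α = 7): (7−5)(7−10)(7−1)(7−9) = 2·(−3)·6·(−2) = 72 ≡ 7, so v_3 = 7^{−1} = 2 (mod 13).
  i = 4 (α = 1): (1−5)(1−10)(1−7)(1−9) = (−4)·(−9)·(−6)·(−8) = 1728 ≡ 12, so v_4 = 12^{−1} = 12 (mod 13).
  i = 5 (α = 9): (9−5)(9−10)(9−7)(9−1) = 4·(−1)·2·8 = −64 ≡ 1, so v_5 = 1^{−1} = 1 (mod 13).
  v = [3, 8, 2, 12, 1].
Step 2: syndromes of r = [9, 6, 0, 4, 4] (all sums mod 13).
  S_0 = Σ v_i r_i = 3·9 + 8·6 + 2·0 + 12·4 + 1·4 = 127 ≡ 10.
  S_1 = Σ v_i α_i r_i = 3·5·9 + 8·10·6 + 2·7·0 + 12·1·4 + 1·9·4 = 699 ≡ 10.
  α_i^2 mod 13 = [12, 9, 10, 1, 3].
  S_2 = Σ v_i α_i^2 r_i = 3·12·9 + 8·9·6 + 2·10·0 + 12·1·4 + 1·3·4 = 816 ≡ 10.
  S = (10, 10, 10) ≠ 0, so r is not a codeword (an error is present).
Step 3: locate the error. For a single error e at position i, S_ℓ = v_i·e·α_i^ℓ, so α_err = S_1/S_0.
  S_0^{−1} = 10^{−1} = 4 (mod 13), so α_err = 10·4 = 40 ≡ 1 = α_4. Error position i = 4.
  Consistency check: S_2/S_1 = 10·4 = 40 ≡ 1 = α_err ✓ (single-error assumption holds).
Step 4: error magnitude e = S_0/v_4 = S_0·∏_{j≠4}(α_4 − α_j) = 10·12 = 120 ≡ 3 (mod 13).
Step 5: correct position 4: c_4 = r_4 − e = 4 − 3 ≡ 1 (mod 13). Hence c = [9, 6, 0, 1, 4].
  Check: interpolating c through the α_i gives m(x) = 12 + 2·x (degree < 2) with m(α_i) = c_i for every i, so c is indeed a codeword.


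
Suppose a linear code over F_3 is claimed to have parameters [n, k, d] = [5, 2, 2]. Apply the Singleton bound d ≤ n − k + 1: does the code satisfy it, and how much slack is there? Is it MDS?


Singleton RHS = n − k + 1 = 4, slack = 2, bound satisfied, not MDS.

Singleton bound: d ≤ n − k + 1.
Here n = 5, k = 2, so n − k + 1 = 4.
Given d = 2, check d ≤ 4: YES.
Slack = (n − k + 1) − d = 2.
The code is NOT MDS (slack = 2 > 0).
Description: the claimed parameters are [5, 2, 2]_3; such a code would be non-MDS.


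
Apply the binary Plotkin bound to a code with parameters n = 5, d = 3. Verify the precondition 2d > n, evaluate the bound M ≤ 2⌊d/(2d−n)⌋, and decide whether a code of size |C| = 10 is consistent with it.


Plotkin bound M ≤ 6; given |C| = 10 > bound (violated).

Check applicability: 2d = 6, n = 5.
2d − n = 1 > 0, so Plotkin applies.
Compute d/(2d−n) = 3/1 ≈ 3.0000.
⌊d/(2d−n)⌋ = 3.
Plotkin bound: M ≤ 2·3 = 6.
Given |C| = 10, check: VIOLATED.
This |C| is above the Plotkin bound, so no binary code with n = 5, d = 3 and 10 codewords exists.


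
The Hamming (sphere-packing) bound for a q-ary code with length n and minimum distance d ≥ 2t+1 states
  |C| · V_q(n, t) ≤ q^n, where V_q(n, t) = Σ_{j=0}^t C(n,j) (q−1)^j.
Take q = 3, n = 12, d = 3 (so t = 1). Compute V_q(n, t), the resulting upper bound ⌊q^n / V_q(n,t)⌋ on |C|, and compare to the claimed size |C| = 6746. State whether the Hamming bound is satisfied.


V_q(n, t) = 25, q^n = 531441, Hamming bound = 21257, |C| = 6746 ≤ bound (satisfied).

Step 1: Compute V_q(n, t) = Σ_{j=0}^1 C(n, j) (q−1)^j.
  j = 0: C(12,0)·(2)^0 = 1·1 = 1.
  j = 1: C(12,1)·(2)^1 = 12·2 = 24.
  V_q(n, t) = 1 + 24 = 25.
Step 2: q^n = 3^12 = 531441.
Step 3: Hamming bound ⌊q^n / V_q(n,t)⌋ = ⌊531441/25⌋ = 21257.
Step 4: Compare |C| = 6746 to 21257: satisfied.
The claimed |C| lies below the Hamming bound.


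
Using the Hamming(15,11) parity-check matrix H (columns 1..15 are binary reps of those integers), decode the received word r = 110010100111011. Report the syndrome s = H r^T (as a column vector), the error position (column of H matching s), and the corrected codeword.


s = (1, 1, 0, 1)^T, error position = 13, corrected codeword c = 110010100111111

Compute s = H r^T mod 2 one row at a time:
  s_1 = 0 + 0 + 1 + 1 + 1 + 0 + 1 + 1 = 5 ≡ 1 (mod 2).
  s_2 = 0 + 1 + 0 + 1 + 1 + 0 + 1 + 1 = 5 ≡ 1 (mod 2).
  s_3 = 1 + 0 + 0 + 1 + 1 + 1 + 1 + 1 = 6 ≡ 0 (mod 2).
  s_4 = 1 + 0 + 1 + 1 + 0 + 1 + 0 + 1 = 5 ≡ 1 (mod 2).
s = (1, 1, 0, 1)^T — this equals column 13 of H (binary 1101), so error is at position 13.
Correct: flip bit 13 of r = 110010100111011 to get c = 110010100111111.


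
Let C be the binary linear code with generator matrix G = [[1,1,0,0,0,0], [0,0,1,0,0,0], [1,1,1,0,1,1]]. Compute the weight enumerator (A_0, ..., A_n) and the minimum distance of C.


Weight distribution: A_0 = 1, A_1 = 1, A_2 = 2, A_3 = 2, A_4 = 1, A_5 = 1. Minimum distance d = 1.

Enumerate all 2^3 = 8 messages m ∈ F_2^3.
For each, compute codeword c = mG in F_2^6, then tally its weight.
  m = 000 → c = 000000, weight = 0.
  m = 100 → c = 110000, weight = 2.
  m = 010 → c = 001000, weight = 1.
  m = 110 → c = 111000, weight = 3.
  m = 001 → c = 111011, weight = 5.
  m = 101 → c = 001011, weight = 3.
  m = 011 → c = 110011, weight = 4.
  m = 111 → c = 000011, weight = 2.
Tally weights:
  weight 0: 1 codewords.
  weight 1: 1 codewords.
  weight 2: 2 codewords.
  weight 3: 2 codewords.
  weight 4: 1 codewords.
  weight 5: 1 codewords.
Minimum distance d = smallest w > 0 with A_w > 0 = 1.
Sanity: Σ A_w = 8 = 2^3 = 8 ✓.


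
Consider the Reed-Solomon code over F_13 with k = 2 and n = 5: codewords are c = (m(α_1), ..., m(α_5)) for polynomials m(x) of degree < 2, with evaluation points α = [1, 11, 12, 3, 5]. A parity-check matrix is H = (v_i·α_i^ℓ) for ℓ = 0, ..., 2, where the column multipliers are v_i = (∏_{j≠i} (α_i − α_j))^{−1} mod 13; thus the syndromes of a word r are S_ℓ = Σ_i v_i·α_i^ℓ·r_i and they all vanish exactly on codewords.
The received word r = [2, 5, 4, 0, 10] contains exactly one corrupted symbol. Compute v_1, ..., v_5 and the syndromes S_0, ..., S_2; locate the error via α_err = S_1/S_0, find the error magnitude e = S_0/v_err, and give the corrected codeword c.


S = (7, 9, 6), error at position 5, error magnitude e = 12, c = [2, 5, 4, 0, 11].

Step 1: column multipliers v_i = (∏_{j≠i}(α_i − α_j))^{−1} mod 13.
  i = 1 (α = 1): (1−11)(1−12)(1−3)(1−5) = (−10)·(−11)·(−2)·(−4) = 880 ≡ 9, so v_1 = 9^{−1} = 3 (mod 13).
  i = 2 (α = 11): (11−1)(11−12)(11−3)(11−5) = 10·(−1)·8·6 = −480 ≡ 1, so v_2 = 1^{−1} = 1 (mod 13).
  i = 3 (α = 12): (12−1)(12−11)(12−3)(12−5) = 11·1·9·7 = 693 ≡ 4, so v_3 = 4^{−1} = 10 (mod 13).
  i = 4 (α = 3): (3−1)(3−11)(3−12)(3−5) = 2·(−8)·(−9)·(−2) = −288 ≡ 11, so v_4 = 11^{−1} = 6 (mod 13).
  i = 5 (α = 5): (5−1)(5−11)(5−12)(5−3) = 4·(−6)·(−7)·2 = 336 ≡ 11, so v_5 = 11^{−1} = 6 (mod 13).
  v = [3, 1, 10, 6, 6].
Step 2: syndromes of r = [2, 5, 4, 0, 10] (all sums mod 13).
  S_0 = Σ v_i r_i = 3·2 + 1·5 + 10·4 + 6·0 + 6·10 = 111 ≡ 7.
  S_1 = Σ v_i α_i r_i = 3·1·2 + 1·11·5 + 10·12·4 + 6·3·0 + 6·5·10 = 841 ≡ 9.
  α_i^2 mod 13 = [1, 4, 1, 9, 12].
  S_2 = Σ v_i α_i^2 r_i = 3·1·2 + 1·4·5 + 10·1·4 + 6·9·0 + 6·12·10 = 786 ≡ 6.
  S = (7, 9, 6) ≠ 0, so r is not a codeword (an error is present).
Step 3: locate the error. For a single error e at position i, S_ℓ = v_i·e·α_i^ℓ, so α_err = S_1/S_0.
  S_0^{−1} = 7^{−1} = 2 (mod 13), so α_err = 9·2 = 18 ≡ 5 = α_5. Error position i = 5.
  Consistency check: S_2/S_1 = 6·3 = 18 ≡ 5 = α_err ✓ (single-error assumption holds).
Step 4: error magnitude e = S_0/v_5 = S_0·∏_{j≠5}(α_5 − α_j) = 7·11 = 77 ≡ 12 (mod 13).
Step 5: correct position 5: c_5 = r_5 − e = 10 − 12 ≡ 11 (mod 13). Hence c = [2, 5, 4, 0, 11].
  Check: interpolating c through the α_i gives m(x) = 3 + 12·x (degree < 2) with m(α_i) = c_i for every i, so c is indeed a codeword.


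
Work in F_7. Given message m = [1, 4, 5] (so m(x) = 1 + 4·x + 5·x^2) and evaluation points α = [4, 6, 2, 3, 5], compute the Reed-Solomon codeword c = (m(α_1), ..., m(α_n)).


c = [6, 2, 1, 2, 6]

Message polynomial: m(x) = 1 + 4·x + 5·x^2 (mod 7).
For each evaluation point α_i, compute m(α_i) mod 7:
  α_1 = 4: Horner steps 5 → 3 → 6, so m(4) = 6.
  α_2 = 6: Horner steps 5 → 6 → 2, so m(6) = 2.
  α_3 = 2: Horner steps 5 → 0 → 1, so m(2) = 1.
  α_4 = 3: Horner steps 5 → 5 → 2, so m(3) = 2.
  α_5 = 5: Horner steps 5 → 1 → 6, so m(5) = 6.
Codeword c = [6, 2, 1, 2, 6] ∈ F_7^5.


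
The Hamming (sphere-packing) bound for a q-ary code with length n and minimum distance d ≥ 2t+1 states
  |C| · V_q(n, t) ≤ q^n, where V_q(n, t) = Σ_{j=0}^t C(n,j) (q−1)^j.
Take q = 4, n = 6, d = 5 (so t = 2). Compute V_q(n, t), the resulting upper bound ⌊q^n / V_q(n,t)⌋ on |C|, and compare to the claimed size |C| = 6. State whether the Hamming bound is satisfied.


V_q(n, t) = 154, q^n = 4096, Hamming bound = 26, |C| = 6 ≤ bound (satisfied).

Step 1: Compute V_q(n, t) = Σ_{j=0}^2 C(n, j) (q−1)^j.
  j = 0: C(6,0)·(3)^0 = 1·1 = 1.
  j = 1: C(6,1)·(3)^1 = 6·3 = 18.
  j = 2: C(6,2)·(3)^2 = 15·9 = 135.
  V_q(n, t) = 1 + 18 + 135 = 154.
Step 2: q^n = 4^6 = 4096.
Step 3: Hamming bound ⌊q^n / V_q(n,t)⌋ = ⌊4096/154⌋ = 26.
Step 4: Compare |C| = 6 to 26: satisfied.
The claimed |C| lies below the Hamming bound.


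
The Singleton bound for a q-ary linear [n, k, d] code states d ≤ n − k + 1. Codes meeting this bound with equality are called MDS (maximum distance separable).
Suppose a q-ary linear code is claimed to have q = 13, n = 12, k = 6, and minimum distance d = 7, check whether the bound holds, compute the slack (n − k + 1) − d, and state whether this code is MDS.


Singleton RHS = n − k + 1 = 7, slack = 0, bound satisfied, MDS.

Singleton bound: d ≤ n − k + 1.
Here n = 12, k = 6, so n − k + 1 = 7.
Given d = 7, check d ≤ 7: YES.
Slack = (n − k + 1) − d = 0.
The code is MDS (slack = 0).
Description: the claimed parameters are [12, 6, 7]_13; such a code would be MDS (meets Singleton bound).


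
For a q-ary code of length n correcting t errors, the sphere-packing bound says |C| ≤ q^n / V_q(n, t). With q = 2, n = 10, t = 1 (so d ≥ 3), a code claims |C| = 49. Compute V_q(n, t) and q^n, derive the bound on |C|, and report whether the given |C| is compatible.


V_q(n, t) = 11, q^n = 1024, Hamming bound = 93, |C| = 49 ≤ bound (satisfied).

Step 1: Compute V_q(n, t) = Σ_{j=0}^1 C(n, j) (q−1)^j.
  j = 0: C(10,0)·(1)^0 = 1·1 = 1.
  j = 1: C(10,1)·(1)^1 = 10·1 = 10.
  V_q(n, t) = 1 + 10 = 11.
Step 2: q^n = 2^10 = 1024.
Step 3: Hamming bound ⌊q^n / V_q(n,t)⌋ = ⌊1024/11⌋ = 93.
Step 4: Compare |C| = 49 to 93: satisfied.
The claimed |C| lies below the Hamming bound.


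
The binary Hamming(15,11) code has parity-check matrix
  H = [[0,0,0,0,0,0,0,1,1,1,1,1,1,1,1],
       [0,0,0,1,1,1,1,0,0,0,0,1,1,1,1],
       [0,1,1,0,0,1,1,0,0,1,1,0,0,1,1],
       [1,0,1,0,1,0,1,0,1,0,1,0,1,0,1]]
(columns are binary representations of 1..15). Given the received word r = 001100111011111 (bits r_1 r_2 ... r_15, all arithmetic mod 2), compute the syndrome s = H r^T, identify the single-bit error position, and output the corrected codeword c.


s = (1, 0, 1, 0)^T, error position = 10, corrected codeword c = 001100111111111

Compute s = H r^T mod 2 one row at a time:
  s_1 = 1 + 1 + 0 + 1 + 1 + 1 + 1 + 1 = 7 ≡ 1 (mod 2).
  s_2 = 1 + 0 + 0 + 1 + 1 + 1 + 1 + 1 = 6 ≡ 0 (mod 2).
  s_3 = 0 + 1 + 0 + 1 + 0 + 1 + 1 + 1 = 5 ≡ 1 (mod 2).
  s_4 = 0 + 1 + 0 + 1 + 1 + 1 + 1 + 1 = 6 ≡ 0 (mod 2).
s = (1, 0, 1, 0)^T — this equals column 10 of H (binary 1010), so error is at position 10.
Correct: flip bit 10 of r = 001100111011111 to get c = 001100111111111.


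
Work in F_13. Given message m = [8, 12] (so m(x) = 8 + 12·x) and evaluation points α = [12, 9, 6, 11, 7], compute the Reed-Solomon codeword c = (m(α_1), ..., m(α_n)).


c = [9, 12, 2, 10, 1]

Message polynomial: m(x) = 8 + 12·x (mod 13).
For each evaluation point α_i, compute m(α_i) mod 13:
  α_1 = 12: Horner steps 12 → 9, so m(12) = 9.
  α_2 = 9: Horner steps 12 → 12, so m(9) = 12.
  α_3 = 6: Horner steps 12 → 2, so m(6) = 2.
  α_4 = 11: Horner steps 12 → 10, so m(11) = 10.
  α_5 = 7: Horner steps 12 → 1, so m(7) = 1.
Codeword c = [9, 12, 2, 10, 1] ∈ F_13^5.


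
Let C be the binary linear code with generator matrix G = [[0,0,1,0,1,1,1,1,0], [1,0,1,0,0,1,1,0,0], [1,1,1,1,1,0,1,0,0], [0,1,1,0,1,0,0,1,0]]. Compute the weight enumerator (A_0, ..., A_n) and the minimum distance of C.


Weight distribution: A_0 = 1, A_3 = 4, A_4 = 5, A_5 = 4, A_6 = 2. Minimum distance d = 3.

Enumerate all 2^4 = 16 messages m ∈ F_2^4.
For each, compute codeword c = mG in F_2^9, then tally its weight.
  m = 0000 → c = 000000000, weight = 0.
  m = 1000 → c = 001011110, weight = 5.
  m = 0100 → c = 101001100, weight = 4.
  m = 1100 → c = 100010010, weight = 3.
  m = 0010 → c = 111110100, weight = 6.
  m = 1010 → c = 110101010, weight = 5.
  m = 0110 → c = 010111000, weight = 4.
  m = 1110 → c = 011100110, weight = 5.
  m = 0001 → c = 011010010, weight = 4.
  m = 1001 → c = 010001100, weight = 3.
  m = 0101 → c = 110011110, weight = 6.
  m = 1101 → c = 111000000, weight = 3.
  m = 0011 → c = 100100110, weight = 4.
  m = 1011 → c = 101111000, weight = 5.
  m = 0111 → c = 001101010, weight = 4.
  m = 1111 → c = 000110100, weight = 3.
Tally weights:
  weight 0: 1 codewords.
  weight 3: 4 codewords.
  weight 4: 5 codewords.
  weight 5: 4 codewords.
  weight 6: 2 codewords.
Minimum distance d = smallest w > 0 with A_w > 0 = 3.
Sanity: Σ A_w = 16 = 2^4 = 16 ✓.


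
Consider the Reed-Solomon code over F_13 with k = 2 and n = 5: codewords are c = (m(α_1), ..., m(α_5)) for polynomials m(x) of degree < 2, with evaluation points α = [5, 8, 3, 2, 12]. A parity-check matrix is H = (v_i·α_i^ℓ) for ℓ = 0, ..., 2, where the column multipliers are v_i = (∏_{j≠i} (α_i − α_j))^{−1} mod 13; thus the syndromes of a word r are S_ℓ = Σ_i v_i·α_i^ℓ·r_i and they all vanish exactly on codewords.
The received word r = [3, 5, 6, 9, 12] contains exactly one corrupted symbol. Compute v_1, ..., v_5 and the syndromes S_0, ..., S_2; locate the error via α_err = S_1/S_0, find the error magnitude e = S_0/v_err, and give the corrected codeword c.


S = (9, 5, 10), error at position 4, error magnitude e = 8, c = [3, 5, 6, 1, 12].

Step 1: column multipliers v_i = (∏_{j≠i}(α_i − α_j))^{−1} mod 13.
  i = 1 (α = 5): (5−8)(5−3)(5−2)(5−12) = (−3)·2·3·(−7) = 126 ≡ 9, so v_1 = 9^{−1} = 3 (mod 13).
  i = 2 (α = 8): (8−5)(8−3)(8−2)(8−12) = 3·5·6·(−4) = −360 ≡ 4, so v_2 = 4^{−1} = 10 (mod 13).
  i = 3 (α = 3): (3−5)(3−8)(3−2)(3−12) = (−2)·(−5)·1·(−9) = −90 ≡ 1, so v_3 = 1^{−1} = 1 (mod 13).
  i = 4 (α = 2): (2−5)(2−8)(2−3)(2−12) = (−3)·(−6)·(−1)·(−10) = 180 ≡ 11, so v_4 = 11^{−1} = 6 (mod 13).
  i = 5 (α = 12): (12−5)(12−8)(12−3)(12−2) = 7·4·9·10 = 2520 ≡ 11, so v_5 = 11^{−1} = 6 (mod 13).
  v = [3, 10, 1, 6, 6].
Step 2: syndromes of r = [3, 5, 6, 9, 12] (all sums mod 13).
  S_0 = Σ v_i r_i = 3·3 + 10·5 + 1·6 + 6·9 + 6·12 = 191 ≡ 9.
  S_1 = Σ v_i α_i r_i = 3·5·3 + 10·8·5 + 1·3·6 + 6·2·9 + 6·12·12 = 1435 ≡ 5.
  α_i^2 mod 13 = [12, 12, 9, 4, 1].
  S_2 = Σ v_i α_i^2 r_i = 3·12·3 + 10·12·5 + 1·9·6 + 6·4·9 + 6·1·12 = 1050 ≡ 10.
  S = (9, 5, 10) ≠ 0, so r is not a codeword (an error is present).
Step 3: locate the error. For a single error e at position i, S_ℓ = v_i·e·α_i^ℓ, so α_err = S_1/S_0.
  S_0^{−1} = 9^{−1} = 3 (mod 13), so α_err = 5·3 = 15 ≡ 2 = α_4. Error position i = 4.
  Consistency check: S_2/S_1 = 10·8 = 80 ≡ 2 = α_err ✓ (single-error assumption holds).
Step 4: error magnitude e = S_0/v_4 = S_0·∏_{j≠4}(α_4 − α_j) = 9·11 = 99 ≡ 8 (mod 13).
Step 5: correct position 4: c_4 = r_4 − e = 9 − 8 ≡ 1 (mod 13). Hence c = [3, 5, 6, 1, 12].
  Check: interpolating c through the α_i gives m(x) = 4 + 5·x (degree < 2) with m(α_i) = c_i for every i, so c is indeed a codeword.


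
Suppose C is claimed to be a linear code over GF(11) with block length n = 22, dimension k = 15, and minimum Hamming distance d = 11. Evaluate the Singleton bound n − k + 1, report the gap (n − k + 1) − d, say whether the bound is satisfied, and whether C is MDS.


Singleton RHS = n − k + 1 = 8, slack = -3, bound violated (no such code; not MDS).

Singleton bound: d ≤ n − k + 1.
Here n = 22, k = 15, so n − k + 1 = 8.
Given d = 11, check d ≤ 8: NO.
Slack = (n − k + 1) − d = -3.
The slack is negative: d = 11 exceeds n − k + 1 = 8 by 3, so the Singleton bound is violated and no linear [22, 15, 11]_11 code can exist. In particular it is not MDS (MDS requires d = n − k + 1 exactly).
Description: the claimed parameters are [22, 15, 11]_11; such a code would be impossible (violates the Singleton bound).


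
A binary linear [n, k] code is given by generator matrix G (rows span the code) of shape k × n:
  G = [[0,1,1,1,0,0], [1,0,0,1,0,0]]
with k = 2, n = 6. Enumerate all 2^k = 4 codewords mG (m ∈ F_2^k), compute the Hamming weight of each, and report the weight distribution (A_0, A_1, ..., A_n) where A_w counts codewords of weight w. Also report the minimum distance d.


Weight distribution: A_0 = 1, A_2 = 1, A_3 = 2. Minimum distance d = 2.

Enumerate all 2^2 = 4 messages m ∈ F_2^2.
For each, compute codeword c = mG in F_2^6, then tally its weight.
  m = 00 → c = 000000, weight = 0.
  m = 10 → c = 011100, weight = 3.
  m = 01 → c = 100100, weight = 2.
  m = 11 → c = 111000, weight = 3.
Tally weights:
  weight 0: 1 codewords.
  weight 2: 1 codewords.
  weight 3: 2 codewords.
Minimum distance d = smallest w > 0 with A_w > 0 = 2.
Sanity: Σ A_w = 4 = 2^2 = 4 ✓.


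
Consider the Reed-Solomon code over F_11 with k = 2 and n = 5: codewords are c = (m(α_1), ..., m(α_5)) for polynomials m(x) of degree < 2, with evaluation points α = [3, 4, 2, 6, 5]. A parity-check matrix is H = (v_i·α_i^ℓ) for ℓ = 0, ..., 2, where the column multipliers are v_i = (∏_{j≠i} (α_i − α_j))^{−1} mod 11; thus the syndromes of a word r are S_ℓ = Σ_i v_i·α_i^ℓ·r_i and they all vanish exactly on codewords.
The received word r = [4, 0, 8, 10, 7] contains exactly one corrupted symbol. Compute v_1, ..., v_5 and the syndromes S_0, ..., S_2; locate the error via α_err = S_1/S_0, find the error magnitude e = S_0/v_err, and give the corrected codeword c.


S = (9, 10, 5), error at position 4, error magnitude e = 7, c = [4, 0, 8, 3, 7].

Step 1: column multipliers v_i = (∏_{j≠i}(α_i − α_j))^{−1} mod 11.
  i = 1 (α = 3): (3−4)(3−2)(3−6)(3−5) = (−1)·1·(−3)·(−2) = −6 ≡ 5, so v_1 = 5^{−1} = 9 (mod 11).
  i = 2 (α = 4): (4−3)(4−2)(4−6)(4−5) = 1·2·(−2)·(−1) = 4 ≡ 4, so v_2 = 4^{−1} = 3 (mod 11).
  i = 3 (α = 2): (2−3)(2−4)(2−6)(2−5) = (−1)·(−2)·(−4)·(−3) = 24 ≡ 2, so v_3 = 2^{−1} = 6 (mod 11).
  i = 4 (α = 6): (6−3)(6−4)(6−2)(6−5) = 3·2·4·1 = 24 ≡ 2, so v_4 = 2^{−1} = 6 (mod 11).
  i = 5 (α = 5): (5−3)(5−4)(5−2)(5−6) = 2·1·3·(−1) = −6 ≡ 5, so v_5 = 5^{−1} = 9 (mod 11).
  v = [9, 3, 6, 6, 9].
Step 2: syndromes of r = [4, 0, 8, 10, 7] (all sums mod 11).
  S_0 = Σ v_i r_i = 9·4 + 3·0 + 6·8 + 6·10 + 9·7 = 207 ≡ 9.
  S_1 = Σ v_i α_i r_i = 9·3·4 + 3·4·0 + 6·2·8 + 6·6·10 + 9·5·7 = 879 ≡ 10.
  α_i^2 mod 11 = [9, 5, 4, 3, 3].
  S_2 = Σ v_i α_i^2 r_i = 9·9·4 + 3·5·0 + 6·4·8 + 6·3·10 + 9·3·7 = 885 ≡ 5.
  S = (9, 10, 5) ≠ 0, so r is not a codeword (an error is present).
Step 3: locate the error. For a single error e at position i, S_ℓ = v_i·e·α_i^ℓ, so α_err = S_1/S_0.
  S_0^{−1} = 9^{−1} = 5 (mod 11), so α_err = 10·5 = 50 ≡ 6 = α_4. Error position i = 4.
  Consistency check: S_2/S_1 = 5·10 = 50 ≡ 6 = α_err ✓ (single-error assumption holds).
Step 4: error magnitude e = S_0/v_4 = S_0·∏_{j≠4}(α_4 − α_j) = 9·2 = 18 ≡ 7 (mod 11).
Step 5: correct position 4: c_4 = r_4 − e = 10 − 7 ≡ 3 (mod 11). Hence c = [4, 0, 8, 3, 7].
  Check: interpolating c through the α_i gives m(x) = 5 + 7·x (degree < 2) with m(α_i) = c_i for every i, so c is indeed a codeword.


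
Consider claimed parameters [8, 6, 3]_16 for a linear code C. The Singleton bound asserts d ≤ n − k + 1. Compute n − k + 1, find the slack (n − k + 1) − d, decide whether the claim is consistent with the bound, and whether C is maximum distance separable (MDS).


Singleton RHS = n − k + 1 = 3, slack = 0, bound satisfied, MDS.

Singleton bound: d ≤ n − k + 1.
Here n = 8, k = 6, so n − k + 1 = 3.
Given d = 3, check d ≤ 3: YES.
Slack = (n − k + 1) − d = 0.
The code is MDS (slack = 0).
Description: the claimed parameters are [8, 6, 3]_16; such a code would be MDS (meets Singleton bound).


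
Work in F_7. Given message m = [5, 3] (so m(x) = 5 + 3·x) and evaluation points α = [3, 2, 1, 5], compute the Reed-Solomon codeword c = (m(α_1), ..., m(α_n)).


c = [0, 4, 1, 6]

Message polynomial: m(x) = 5 + 3·x (mod 7).
For each evaluation point α_i, compute m(α_i) mod 7:
  α_1 = 3: Horner steps 3 → 0, so m(3) = 0.
  α_2 = 2: Horner steps 3 → 4, so m(2) = 4.
  α_3 = 1: Horner steps 3 → 1, so m(1) = 1.
  α_4 = 5: Horner steps 3 → 6, so m(5) = 6.
Codeword c = [0, 4, 1, 6] ∈ F_7^4.
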